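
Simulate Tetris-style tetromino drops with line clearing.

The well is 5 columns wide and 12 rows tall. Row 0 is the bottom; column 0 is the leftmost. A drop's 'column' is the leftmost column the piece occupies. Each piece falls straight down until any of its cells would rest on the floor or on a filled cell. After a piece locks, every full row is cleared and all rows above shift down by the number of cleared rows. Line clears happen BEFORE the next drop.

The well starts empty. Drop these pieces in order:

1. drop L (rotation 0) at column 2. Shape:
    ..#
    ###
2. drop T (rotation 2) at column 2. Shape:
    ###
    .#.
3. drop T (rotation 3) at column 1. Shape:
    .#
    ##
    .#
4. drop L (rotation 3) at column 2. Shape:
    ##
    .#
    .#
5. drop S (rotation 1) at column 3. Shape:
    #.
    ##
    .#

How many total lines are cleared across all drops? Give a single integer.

Drop 1: L rot0 at col 2 lands with bottom-row=0; cleared 0 line(s) (total 0); column heights now [0 0 1 1 2], max=2
Drop 2: T rot2 at col 2 lands with bottom-row=1; cleared 0 line(s) (total 0); column heights now [0 0 3 3 3], max=3
Drop 3: T rot3 at col 1 lands with bottom-row=3; cleared 0 line(s) (total 0); column heights now [0 5 6 3 3], max=6
Drop 4: L rot3 at col 2 lands with bottom-row=4; cleared 0 line(s) (total 0); column heights now [0 5 7 7 3], max=7
Drop 5: S rot1 at col 3 lands with bottom-row=6; cleared 0 line(s) (total 0); column heights now [0 5 7 9 8], max=9

Answer: 0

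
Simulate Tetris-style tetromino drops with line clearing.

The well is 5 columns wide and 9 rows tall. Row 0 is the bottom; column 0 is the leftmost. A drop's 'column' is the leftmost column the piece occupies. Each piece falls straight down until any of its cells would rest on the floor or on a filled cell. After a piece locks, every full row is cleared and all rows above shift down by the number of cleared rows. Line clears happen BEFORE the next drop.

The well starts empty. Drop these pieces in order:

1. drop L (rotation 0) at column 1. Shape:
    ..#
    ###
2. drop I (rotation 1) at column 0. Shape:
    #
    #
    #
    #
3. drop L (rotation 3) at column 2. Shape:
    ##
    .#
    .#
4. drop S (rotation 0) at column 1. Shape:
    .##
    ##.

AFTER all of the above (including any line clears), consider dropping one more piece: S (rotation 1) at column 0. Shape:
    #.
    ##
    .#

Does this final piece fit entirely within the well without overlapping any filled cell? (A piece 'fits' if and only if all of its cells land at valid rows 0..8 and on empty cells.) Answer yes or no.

Answer: yes

Derivation:
Drop 1: L rot0 at col 1 lands with bottom-row=0; cleared 0 line(s) (total 0); column heights now [0 1 1 2 0], max=2
Drop 2: I rot1 at col 0 lands with bottom-row=0; cleared 0 line(s) (total 0); column heights now [4 1 1 2 0], max=4
Drop 3: L rot3 at col 2 lands with bottom-row=2; cleared 0 line(s) (total 0); column heights now [4 1 5 5 0], max=5
Drop 4: S rot0 at col 1 lands with bottom-row=5; cleared 0 line(s) (total 0); column heights now [4 6 7 7 0], max=7
Test piece S rot1 at col 0 (width 2): heights before test = [4 6 7 7 0]; fits = True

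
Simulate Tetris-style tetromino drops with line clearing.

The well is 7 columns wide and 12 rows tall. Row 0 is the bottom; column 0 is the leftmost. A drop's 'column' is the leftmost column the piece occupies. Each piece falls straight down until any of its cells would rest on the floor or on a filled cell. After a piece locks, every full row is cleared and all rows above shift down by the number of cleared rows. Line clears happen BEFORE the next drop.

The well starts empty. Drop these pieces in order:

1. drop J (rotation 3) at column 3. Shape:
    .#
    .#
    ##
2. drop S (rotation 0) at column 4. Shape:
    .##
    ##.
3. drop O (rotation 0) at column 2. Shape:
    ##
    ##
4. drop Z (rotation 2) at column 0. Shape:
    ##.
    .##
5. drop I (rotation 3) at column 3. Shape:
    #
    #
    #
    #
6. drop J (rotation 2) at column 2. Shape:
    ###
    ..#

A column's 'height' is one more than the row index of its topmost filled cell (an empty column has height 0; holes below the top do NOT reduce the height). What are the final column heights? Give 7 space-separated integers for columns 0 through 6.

Drop 1: J rot3 at col 3 lands with bottom-row=0; cleared 0 line(s) (total 0); column heights now [0 0 0 1 3 0 0], max=3
Drop 2: S rot0 at col 4 lands with bottom-row=3; cleared 0 line(s) (total 0); column heights now [0 0 0 1 4 5 5], max=5
Drop 3: O rot0 at col 2 lands with bottom-row=1; cleared 0 line(s) (total 0); column heights now [0 0 3 3 4 5 5], max=5
Drop 4: Z rot2 at col 0 lands with bottom-row=3; cleared 0 line(s) (total 0); column heights now [5 5 4 3 4 5 5], max=5
Drop 5: I rot3 at col 3 lands with bottom-row=3; cleared 0 line(s) (total 0); column heights now [5 5 4 7 4 5 5], max=7
Drop 6: J rot2 at col 2 lands with bottom-row=6; cleared 0 line(s) (total 0); column heights now [5 5 8 8 8 5 5], max=8

Answer: 5 5 8 8 8 5 5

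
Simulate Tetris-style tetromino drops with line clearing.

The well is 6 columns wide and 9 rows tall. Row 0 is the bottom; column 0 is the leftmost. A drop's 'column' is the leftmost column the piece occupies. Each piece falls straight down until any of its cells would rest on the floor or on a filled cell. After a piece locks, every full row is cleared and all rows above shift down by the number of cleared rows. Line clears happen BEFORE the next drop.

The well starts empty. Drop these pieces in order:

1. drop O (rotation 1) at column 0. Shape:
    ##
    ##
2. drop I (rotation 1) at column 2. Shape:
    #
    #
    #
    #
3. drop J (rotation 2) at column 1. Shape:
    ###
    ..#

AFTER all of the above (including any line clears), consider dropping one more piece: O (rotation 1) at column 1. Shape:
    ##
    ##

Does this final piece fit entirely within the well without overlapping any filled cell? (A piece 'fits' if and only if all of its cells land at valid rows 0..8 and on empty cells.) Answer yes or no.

Answer: yes

Derivation:
Drop 1: O rot1 at col 0 lands with bottom-row=0; cleared 0 line(s) (total 0); column heights now [2 2 0 0 0 0], max=2
Drop 2: I rot1 at col 2 lands with bottom-row=0; cleared 0 line(s) (total 0); column heights now [2 2 4 0 0 0], max=4
Drop 3: J rot2 at col 1 lands with bottom-row=3; cleared 0 line(s) (total 0); column heights now [2 5 5 5 0 0], max=5
Test piece O rot1 at col 1 (width 2): heights before test = [2 5 5 5 0 0]; fits = True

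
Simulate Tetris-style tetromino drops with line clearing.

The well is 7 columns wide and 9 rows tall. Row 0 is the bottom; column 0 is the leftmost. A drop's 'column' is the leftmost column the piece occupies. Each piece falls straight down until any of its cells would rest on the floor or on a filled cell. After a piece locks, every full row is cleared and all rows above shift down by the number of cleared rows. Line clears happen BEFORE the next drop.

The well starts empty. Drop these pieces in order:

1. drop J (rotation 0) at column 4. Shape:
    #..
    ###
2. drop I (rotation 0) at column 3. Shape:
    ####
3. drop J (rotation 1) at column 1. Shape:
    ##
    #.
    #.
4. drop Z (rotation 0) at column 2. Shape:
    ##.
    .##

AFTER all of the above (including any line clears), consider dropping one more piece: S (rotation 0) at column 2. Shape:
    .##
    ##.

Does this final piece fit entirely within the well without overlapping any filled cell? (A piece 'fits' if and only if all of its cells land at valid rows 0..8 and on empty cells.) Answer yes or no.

Answer: yes

Derivation:
Drop 1: J rot0 at col 4 lands with bottom-row=0; cleared 0 line(s) (total 0); column heights now [0 0 0 0 2 1 1], max=2
Drop 2: I rot0 at col 3 lands with bottom-row=2; cleared 0 line(s) (total 0); column heights now [0 0 0 3 3 3 3], max=3
Drop 3: J rot1 at col 1 lands with bottom-row=0; cleared 0 line(s) (total 0); column heights now [0 3 3 3 3 3 3], max=3
Drop 4: Z rot0 at col 2 lands with bottom-row=3; cleared 0 line(s) (total 0); column heights now [0 3 5 5 4 3 3], max=5
Test piece S rot0 at col 2 (width 3): heights before test = [0 3 5 5 4 3 3]; fits = True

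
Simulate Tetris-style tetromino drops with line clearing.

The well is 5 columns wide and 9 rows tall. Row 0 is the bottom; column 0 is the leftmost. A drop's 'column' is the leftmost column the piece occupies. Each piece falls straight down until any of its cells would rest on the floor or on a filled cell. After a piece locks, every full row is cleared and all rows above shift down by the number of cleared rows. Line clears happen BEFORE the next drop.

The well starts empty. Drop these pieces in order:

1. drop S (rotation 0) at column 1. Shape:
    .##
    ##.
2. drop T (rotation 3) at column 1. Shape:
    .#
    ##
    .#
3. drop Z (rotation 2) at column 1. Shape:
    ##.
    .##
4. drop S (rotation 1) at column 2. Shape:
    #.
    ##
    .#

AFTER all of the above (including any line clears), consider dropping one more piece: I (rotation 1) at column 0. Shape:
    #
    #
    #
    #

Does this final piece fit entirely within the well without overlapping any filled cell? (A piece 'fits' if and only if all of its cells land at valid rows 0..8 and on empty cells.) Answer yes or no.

Answer: yes

Derivation:
Drop 1: S rot0 at col 1 lands with bottom-row=0; cleared 0 line(s) (total 0); column heights now [0 1 2 2 0], max=2
Drop 2: T rot3 at col 1 lands with bottom-row=2; cleared 0 line(s) (total 0); column heights now [0 4 5 2 0], max=5
Drop 3: Z rot2 at col 1 lands with bottom-row=5; cleared 0 line(s) (total 0); column heights now [0 7 7 6 0], max=7
Drop 4: S rot1 at col 2 lands with bottom-row=6; cleared 0 line(s) (total 0); column heights now [0 7 9 8 0], max=9
Test piece I rot1 at col 0 (width 1): heights before test = [0 7 9 8 0]; fits = True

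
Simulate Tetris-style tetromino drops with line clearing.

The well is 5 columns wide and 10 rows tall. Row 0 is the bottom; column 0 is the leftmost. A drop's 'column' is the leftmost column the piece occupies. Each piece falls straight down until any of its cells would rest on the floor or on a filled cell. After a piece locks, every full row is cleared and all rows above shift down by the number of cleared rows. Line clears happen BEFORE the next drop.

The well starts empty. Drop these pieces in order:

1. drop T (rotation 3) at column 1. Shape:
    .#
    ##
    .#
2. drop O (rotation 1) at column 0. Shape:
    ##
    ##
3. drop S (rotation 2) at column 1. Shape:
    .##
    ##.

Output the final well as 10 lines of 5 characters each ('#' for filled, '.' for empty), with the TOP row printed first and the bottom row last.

Drop 1: T rot3 at col 1 lands with bottom-row=0; cleared 0 line(s) (total 0); column heights now [0 2 3 0 0], max=3
Drop 2: O rot1 at col 0 lands with bottom-row=2; cleared 0 line(s) (total 0); column heights now [4 4 3 0 0], max=4
Drop 3: S rot2 at col 1 lands with bottom-row=4; cleared 0 line(s) (total 0); column heights now [4 5 6 6 0], max=6

Answer: .....
.....
.....
.....
..##.
.##..
##...
###..
.##..
..#..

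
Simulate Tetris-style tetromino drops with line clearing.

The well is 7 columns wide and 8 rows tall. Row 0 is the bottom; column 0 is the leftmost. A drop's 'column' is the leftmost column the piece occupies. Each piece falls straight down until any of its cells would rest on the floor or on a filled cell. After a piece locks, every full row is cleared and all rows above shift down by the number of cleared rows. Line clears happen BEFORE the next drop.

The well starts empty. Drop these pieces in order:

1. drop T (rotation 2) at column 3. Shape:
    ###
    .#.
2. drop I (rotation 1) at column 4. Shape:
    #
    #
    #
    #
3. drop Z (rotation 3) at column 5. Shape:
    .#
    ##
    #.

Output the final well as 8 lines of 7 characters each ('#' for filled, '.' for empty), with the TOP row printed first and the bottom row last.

Answer: .......
.......
....#..
....#.#
....###
....##.
...###.
....#..

Derivation:
Drop 1: T rot2 at col 3 lands with bottom-row=0; cleared 0 line(s) (total 0); column heights now [0 0 0 2 2 2 0], max=2
Drop 2: I rot1 at col 4 lands with bottom-row=2; cleared 0 line(s) (total 0); column heights now [0 0 0 2 6 2 0], max=6
Drop 3: Z rot3 at col 5 lands with bottom-row=2; cleared 0 line(s) (total 0); column heights now [0 0 0 2 6 4 5], max=6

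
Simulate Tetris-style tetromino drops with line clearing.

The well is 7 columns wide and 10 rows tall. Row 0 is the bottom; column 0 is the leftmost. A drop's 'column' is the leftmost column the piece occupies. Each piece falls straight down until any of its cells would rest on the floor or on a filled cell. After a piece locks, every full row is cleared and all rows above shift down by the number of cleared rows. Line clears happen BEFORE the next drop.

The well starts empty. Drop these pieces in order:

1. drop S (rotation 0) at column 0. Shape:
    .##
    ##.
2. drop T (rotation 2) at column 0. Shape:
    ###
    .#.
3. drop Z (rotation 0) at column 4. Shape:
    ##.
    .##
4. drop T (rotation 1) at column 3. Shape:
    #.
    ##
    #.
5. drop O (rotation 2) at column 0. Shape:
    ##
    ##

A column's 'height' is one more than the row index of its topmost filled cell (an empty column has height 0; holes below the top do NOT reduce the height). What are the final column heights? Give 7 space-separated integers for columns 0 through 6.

Drop 1: S rot0 at col 0 lands with bottom-row=0; cleared 0 line(s) (total 0); column heights now [1 2 2 0 0 0 0], max=2
Drop 2: T rot2 at col 0 lands with bottom-row=2; cleared 0 line(s) (total 0); column heights now [4 4 4 0 0 0 0], max=4
Drop 3: Z rot0 at col 4 lands with bottom-row=0; cleared 0 line(s) (total 0); column heights now [4 4 4 0 2 2 1], max=4
Drop 4: T rot1 at col 3 lands with bottom-row=1; cleared 0 line(s) (total 0); column heights now [4 4 4 4 3 2 1], max=4
Drop 5: O rot2 at col 0 lands with bottom-row=4; cleared 0 line(s) (total 0); column heights now [6 6 4 4 3 2 1], max=6

Answer: 6 6 4 4 3 2 1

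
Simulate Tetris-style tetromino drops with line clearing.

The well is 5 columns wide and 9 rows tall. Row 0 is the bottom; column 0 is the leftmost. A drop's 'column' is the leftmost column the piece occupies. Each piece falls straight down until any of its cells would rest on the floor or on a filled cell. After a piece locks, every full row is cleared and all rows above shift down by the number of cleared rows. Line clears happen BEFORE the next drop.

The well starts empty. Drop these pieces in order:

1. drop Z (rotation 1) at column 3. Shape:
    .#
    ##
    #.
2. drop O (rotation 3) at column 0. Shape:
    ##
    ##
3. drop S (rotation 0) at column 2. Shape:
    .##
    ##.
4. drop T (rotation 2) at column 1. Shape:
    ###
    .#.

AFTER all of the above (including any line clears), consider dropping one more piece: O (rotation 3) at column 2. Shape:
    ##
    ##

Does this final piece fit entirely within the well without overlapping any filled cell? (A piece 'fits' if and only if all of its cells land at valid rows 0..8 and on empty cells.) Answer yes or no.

Answer: yes

Derivation:
Drop 1: Z rot1 at col 3 lands with bottom-row=0; cleared 0 line(s) (total 0); column heights now [0 0 0 2 3], max=3
Drop 2: O rot3 at col 0 lands with bottom-row=0; cleared 0 line(s) (total 0); column heights now [2 2 0 2 3], max=3
Drop 3: S rot0 at col 2 lands with bottom-row=2; cleared 0 line(s) (total 0); column heights now [2 2 3 4 4], max=4
Drop 4: T rot2 at col 1 lands with bottom-row=3; cleared 0 line(s) (total 0); column heights now [2 5 5 5 4], max=5
Test piece O rot3 at col 2 (width 2): heights before test = [2 5 5 5 4]; fits = True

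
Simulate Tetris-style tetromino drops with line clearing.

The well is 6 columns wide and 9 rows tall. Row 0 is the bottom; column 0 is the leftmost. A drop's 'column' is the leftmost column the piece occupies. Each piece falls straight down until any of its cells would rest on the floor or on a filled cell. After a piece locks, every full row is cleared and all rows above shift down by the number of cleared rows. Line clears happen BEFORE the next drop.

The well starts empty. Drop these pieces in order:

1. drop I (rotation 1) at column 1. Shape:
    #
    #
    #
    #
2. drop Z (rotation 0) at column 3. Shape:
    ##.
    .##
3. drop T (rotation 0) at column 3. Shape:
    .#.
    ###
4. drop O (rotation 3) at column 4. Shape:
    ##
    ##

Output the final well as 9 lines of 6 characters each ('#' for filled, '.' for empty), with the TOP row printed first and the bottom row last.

Answer: ......
......
......
....##
....##
.#..#.
.#.###
.#.##.
.#..##

Derivation:
Drop 1: I rot1 at col 1 lands with bottom-row=0; cleared 0 line(s) (total 0); column heights now [0 4 0 0 0 0], max=4
Drop 2: Z rot0 at col 3 lands with bottom-row=0; cleared 0 line(s) (total 0); column heights now [0 4 0 2 2 1], max=4
Drop 3: T rot0 at col 3 lands with bottom-row=2; cleared 0 line(s) (total 0); column heights now [0 4 0 3 4 3], max=4
Drop 4: O rot3 at col 4 lands with bottom-row=4; cleared 0 line(s) (total 0); column heights now [0 4 0 3 6 6], max=6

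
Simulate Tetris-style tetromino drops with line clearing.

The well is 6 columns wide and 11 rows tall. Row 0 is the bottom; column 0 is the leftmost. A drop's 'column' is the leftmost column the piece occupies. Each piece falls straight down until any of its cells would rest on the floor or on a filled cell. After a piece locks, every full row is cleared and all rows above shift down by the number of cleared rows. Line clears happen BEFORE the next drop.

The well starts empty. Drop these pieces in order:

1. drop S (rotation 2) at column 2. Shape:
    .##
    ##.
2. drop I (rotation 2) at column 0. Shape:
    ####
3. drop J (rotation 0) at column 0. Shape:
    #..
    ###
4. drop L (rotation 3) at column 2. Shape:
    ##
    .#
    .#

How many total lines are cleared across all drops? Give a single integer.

Drop 1: S rot2 at col 2 lands with bottom-row=0; cleared 0 line(s) (total 0); column heights now [0 0 1 2 2 0], max=2
Drop 2: I rot2 at col 0 lands with bottom-row=2; cleared 0 line(s) (total 0); column heights now [3 3 3 3 2 0], max=3
Drop 3: J rot0 at col 0 lands with bottom-row=3; cleared 0 line(s) (total 0); column heights now [5 4 4 3 2 0], max=5
Drop 4: L rot3 at col 2 lands with bottom-row=3; cleared 0 line(s) (total 0); column heights now [5 4 6 6 2 0], max=6

Answer: 0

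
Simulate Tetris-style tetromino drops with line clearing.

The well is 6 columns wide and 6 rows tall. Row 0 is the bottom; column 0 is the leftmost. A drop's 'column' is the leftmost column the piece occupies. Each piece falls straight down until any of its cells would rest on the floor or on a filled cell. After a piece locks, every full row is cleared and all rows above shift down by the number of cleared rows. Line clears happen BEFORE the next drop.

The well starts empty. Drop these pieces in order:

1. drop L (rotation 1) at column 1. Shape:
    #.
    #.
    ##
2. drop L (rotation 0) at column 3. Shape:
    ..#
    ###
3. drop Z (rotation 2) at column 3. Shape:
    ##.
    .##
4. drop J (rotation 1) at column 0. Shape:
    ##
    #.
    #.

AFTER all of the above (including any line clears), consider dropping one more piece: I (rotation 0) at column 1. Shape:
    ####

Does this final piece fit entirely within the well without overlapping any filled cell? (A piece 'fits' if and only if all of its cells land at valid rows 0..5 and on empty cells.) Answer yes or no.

Answer: yes

Derivation:
Drop 1: L rot1 at col 1 lands with bottom-row=0; cleared 0 line(s) (total 0); column heights now [0 3 1 0 0 0], max=3
Drop 2: L rot0 at col 3 lands with bottom-row=0; cleared 0 line(s) (total 0); column heights now [0 3 1 1 1 2], max=3
Drop 3: Z rot2 at col 3 lands with bottom-row=2; cleared 0 line(s) (total 0); column heights now [0 3 1 4 4 3], max=4
Drop 4: J rot1 at col 0 lands with bottom-row=1; cleared 0 line(s) (total 0); column heights now [4 4 1 4 4 3], max=4
Test piece I rot0 at col 1 (width 4): heights before test = [4 4 1 4 4 3]; fits = True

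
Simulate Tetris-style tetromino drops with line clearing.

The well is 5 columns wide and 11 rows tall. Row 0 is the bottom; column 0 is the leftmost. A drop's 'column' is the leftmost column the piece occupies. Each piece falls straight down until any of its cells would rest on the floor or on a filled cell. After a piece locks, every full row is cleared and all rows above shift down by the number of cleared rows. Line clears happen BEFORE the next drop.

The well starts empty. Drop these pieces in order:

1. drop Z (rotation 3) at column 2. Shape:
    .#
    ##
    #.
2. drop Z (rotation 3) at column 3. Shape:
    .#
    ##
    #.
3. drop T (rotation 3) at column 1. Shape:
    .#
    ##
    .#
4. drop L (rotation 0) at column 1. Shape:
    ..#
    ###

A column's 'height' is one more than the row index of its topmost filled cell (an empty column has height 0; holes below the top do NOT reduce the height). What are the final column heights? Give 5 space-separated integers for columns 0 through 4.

Drop 1: Z rot3 at col 2 lands with bottom-row=0; cleared 0 line(s) (total 0); column heights now [0 0 2 3 0], max=3
Drop 2: Z rot3 at col 3 lands with bottom-row=3; cleared 0 line(s) (total 0); column heights now [0 0 2 5 6], max=6
Drop 3: T rot3 at col 1 lands with bottom-row=2; cleared 0 line(s) (total 0); column heights now [0 4 5 5 6], max=6
Drop 4: L rot0 at col 1 lands with bottom-row=5; cleared 0 line(s) (total 0); column heights now [0 6 6 7 6], max=7

Answer: 0 6 6 7 6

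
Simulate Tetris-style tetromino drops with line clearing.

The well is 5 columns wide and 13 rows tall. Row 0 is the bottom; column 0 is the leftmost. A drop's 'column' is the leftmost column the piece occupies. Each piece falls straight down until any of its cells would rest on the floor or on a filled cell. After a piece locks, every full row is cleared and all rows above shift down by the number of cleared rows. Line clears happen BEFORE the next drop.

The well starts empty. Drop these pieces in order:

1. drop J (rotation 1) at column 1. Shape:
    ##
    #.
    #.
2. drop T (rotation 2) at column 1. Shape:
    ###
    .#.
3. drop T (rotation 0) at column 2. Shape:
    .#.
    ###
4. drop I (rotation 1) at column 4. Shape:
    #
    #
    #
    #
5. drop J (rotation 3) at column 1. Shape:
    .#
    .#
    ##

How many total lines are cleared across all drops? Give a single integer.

Answer: 0

Derivation:
Drop 1: J rot1 at col 1 lands with bottom-row=0; cleared 0 line(s) (total 0); column heights now [0 3 3 0 0], max=3
Drop 2: T rot2 at col 1 lands with bottom-row=3; cleared 0 line(s) (total 0); column heights now [0 5 5 5 0], max=5
Drop 3: T rot0 at col 2 lands with bottom-row=5; cleared 0 line(s) (total 0); column heights now [0 5 6 7 6], max=7
Drop 4: I rot1 at col 4 lands with bottom-row=6; cleared 0 line(s) (total 0); column heights now [0 5 6 7 10], max=10
Drop 5: J rot3 at col 1 lands with bottom-row=6; cleared 0 line(s) (total 0); column heights now [0 7 9 7 10], max=10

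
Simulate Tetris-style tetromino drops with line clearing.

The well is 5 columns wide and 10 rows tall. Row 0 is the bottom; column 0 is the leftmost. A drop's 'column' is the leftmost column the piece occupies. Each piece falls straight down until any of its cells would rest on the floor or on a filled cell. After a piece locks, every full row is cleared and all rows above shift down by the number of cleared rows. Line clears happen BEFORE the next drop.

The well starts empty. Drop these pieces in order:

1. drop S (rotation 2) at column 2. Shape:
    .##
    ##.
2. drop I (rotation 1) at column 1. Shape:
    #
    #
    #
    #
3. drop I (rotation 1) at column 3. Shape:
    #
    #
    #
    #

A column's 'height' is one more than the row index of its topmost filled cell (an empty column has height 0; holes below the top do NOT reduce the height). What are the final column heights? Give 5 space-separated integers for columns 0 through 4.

Drop 1: S rot2 at col 2 lands with bottom-row=0; cleared 0 line(s) (total 0); column heights now [0 0 1 2 2], max=2
Drop 2: I rot1 at col 1 lands with bottom-row=0; cleared 0 line(s) (total 0); column heights now [0 4 1 2 2], max=4
Drop 3: I rot1 at col 3 lands with bottom-row=2; cleared 0 line(s) (total 0); column heights now [0 4 1 6 2], max=6

Answer: 0 4 1 6 2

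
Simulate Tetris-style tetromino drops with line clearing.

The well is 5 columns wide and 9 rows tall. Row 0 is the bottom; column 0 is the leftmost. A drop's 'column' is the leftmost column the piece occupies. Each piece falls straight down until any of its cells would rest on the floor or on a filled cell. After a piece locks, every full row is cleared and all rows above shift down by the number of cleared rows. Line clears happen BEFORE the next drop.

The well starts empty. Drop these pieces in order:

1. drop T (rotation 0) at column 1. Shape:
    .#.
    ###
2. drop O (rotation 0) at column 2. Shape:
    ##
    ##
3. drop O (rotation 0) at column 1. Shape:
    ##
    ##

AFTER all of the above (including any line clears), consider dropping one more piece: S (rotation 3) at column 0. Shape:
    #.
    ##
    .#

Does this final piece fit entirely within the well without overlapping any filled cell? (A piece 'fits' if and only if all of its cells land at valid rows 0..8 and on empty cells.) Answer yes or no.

Answer: yes

Derivation:
Drop 1: T rot0 at col 1 lands with bottom-row=0; cleared 0 line(s) (total 0); column heights now [0 1 2 1 0], max=2
Drop 2: O rot0 at col 2 lands with bottom-row=2; cleared 0 line(s) (total 0); column heights now [0 1 4 4 0], max=4
Drop 3: O rot0 at col 1 lands with bottom-row=4; cleared 0 line(s) (total 0); column heights now [0 6 6 4 0], max=6
Test piece S rot3 at col 0 (width 2): heights before test = [0 6 6 4 0]; fits = True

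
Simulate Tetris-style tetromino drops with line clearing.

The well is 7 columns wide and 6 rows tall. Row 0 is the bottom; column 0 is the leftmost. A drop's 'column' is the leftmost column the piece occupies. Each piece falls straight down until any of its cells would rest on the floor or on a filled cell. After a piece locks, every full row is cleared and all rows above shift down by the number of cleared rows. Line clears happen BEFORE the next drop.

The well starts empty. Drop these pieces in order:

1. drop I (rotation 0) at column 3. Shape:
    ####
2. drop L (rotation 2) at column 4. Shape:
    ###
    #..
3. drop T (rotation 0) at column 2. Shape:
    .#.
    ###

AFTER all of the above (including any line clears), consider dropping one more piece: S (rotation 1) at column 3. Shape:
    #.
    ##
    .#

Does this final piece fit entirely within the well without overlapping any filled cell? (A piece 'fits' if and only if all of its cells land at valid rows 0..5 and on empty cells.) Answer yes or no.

Drop 1: I rot0 at col 3 lands with bottom-row=0; cleared 0 line(s) (total 0); column heights now [0 0 0 1 1 1 1], max=1
Drop 2: L rot2 at col 4 lands with bottom-row=1; cleared 0 line(s) (total 0); column heights now [0 0 0 1 3 3 3], max=3
Drop 3: T rot0 at col 2 lands with bottom-row=3; cleared 0 line(s) (total 0); column heights now [0 0 4 5 4 3 3], max=5
Test piece S rot1 at col 3 (width 2): heights before test = [0 0 4 5 4 3 3]; fits = False

Answer: no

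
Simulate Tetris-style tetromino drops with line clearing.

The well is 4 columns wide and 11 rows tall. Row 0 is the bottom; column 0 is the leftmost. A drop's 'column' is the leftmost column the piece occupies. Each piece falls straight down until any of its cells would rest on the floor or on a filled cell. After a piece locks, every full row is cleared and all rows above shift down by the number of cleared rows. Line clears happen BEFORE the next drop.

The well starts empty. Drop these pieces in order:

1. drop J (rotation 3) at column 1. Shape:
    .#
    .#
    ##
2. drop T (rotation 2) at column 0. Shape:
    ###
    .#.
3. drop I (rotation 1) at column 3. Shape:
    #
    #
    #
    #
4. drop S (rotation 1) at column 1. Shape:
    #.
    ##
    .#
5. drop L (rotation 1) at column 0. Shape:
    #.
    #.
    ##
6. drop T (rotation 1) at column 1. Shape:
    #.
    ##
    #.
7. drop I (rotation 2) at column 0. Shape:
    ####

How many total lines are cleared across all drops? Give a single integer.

Answer: 2

Derivation:
Drop 1: J rot3 at col 1 lands with bottom-row=0; cleared 0 line(s) (total 0); column heights now [0 1 3 0], max=3
Drop 2: T rot2 at col 0 lands with bottom-row=2; cleared 0 line(s) (total 0); column heights now [4 4 4 0], max=4
Drop 3: I rot1 at col 3 lands with bottom-row=0; cleared 1 line(s) (total 1); column heights now [0 3 3 3], max=3
Drop 4: S rot1 at col 1 lands with bottom-row=3; cleared 0 line(s) (total 1); column heights now [0 6 5 3], max=6
Drop 5: L rot1 at col 0 lands with bottom-row=6; cleared 0 line(s) (total 1); column heights now [9 7 5 3], max=9
Drop 6: T rot1 at col 1 lands with bottom-row=7; cleared 0 line(s) (total 1); column heights now [9 10 9 3], max=10
Drop 7: I rot2 at col 0 lands with bottom-row=10; cleared 1 line(s) (total 2); column heights now [9 10 9 3], max=10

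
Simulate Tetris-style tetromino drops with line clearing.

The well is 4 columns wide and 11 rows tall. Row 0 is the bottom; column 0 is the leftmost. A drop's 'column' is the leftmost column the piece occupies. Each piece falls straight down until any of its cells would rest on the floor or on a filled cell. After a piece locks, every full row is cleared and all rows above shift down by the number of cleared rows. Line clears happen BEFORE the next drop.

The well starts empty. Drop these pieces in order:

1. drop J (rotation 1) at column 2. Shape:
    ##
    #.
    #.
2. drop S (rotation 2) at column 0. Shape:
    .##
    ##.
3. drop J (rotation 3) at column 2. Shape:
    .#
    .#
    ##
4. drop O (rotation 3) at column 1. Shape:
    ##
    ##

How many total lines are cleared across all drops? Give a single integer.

Drop 1: J rot1 at col 2 lands with bottom-row=0; cleared 0 line(s) (total 0); column heights now [0 0 3 3], max=3
Drop 2: S rot2 at col 0 lands with bottom-row=2; cleared 1 line(s) (total 1); column heights now [0 3 3 0], max=3
Drop 3: J rot3 at col 2 lands with bottom-row=3; cleared 0 line(s) (total 1); column heights now [0 3 4 6], max=6
Drop 4: O rot3 at col 1 lands with bottom-row=4; cleared 0 line(s) (total 1); column heights now [0 6 6 6], max=6

Answer: 1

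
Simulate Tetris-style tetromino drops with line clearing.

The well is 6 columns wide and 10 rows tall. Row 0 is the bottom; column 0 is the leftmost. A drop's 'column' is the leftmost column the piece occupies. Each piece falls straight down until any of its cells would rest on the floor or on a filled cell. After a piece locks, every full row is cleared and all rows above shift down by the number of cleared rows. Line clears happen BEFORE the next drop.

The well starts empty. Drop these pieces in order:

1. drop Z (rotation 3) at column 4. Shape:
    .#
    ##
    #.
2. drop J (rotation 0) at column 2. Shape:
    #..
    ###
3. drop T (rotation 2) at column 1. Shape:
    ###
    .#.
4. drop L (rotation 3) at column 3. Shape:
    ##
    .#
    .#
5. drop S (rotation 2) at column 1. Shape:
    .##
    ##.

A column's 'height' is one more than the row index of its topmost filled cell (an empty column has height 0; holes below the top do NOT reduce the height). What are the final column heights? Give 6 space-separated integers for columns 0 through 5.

Answer: 0 7 8 8 7 3

Derivation:
Drop 1: Z rot3 at col 4 lands with bottom-row=0; cleared 0 line(s) (total 0); column heights now [0 0 0 0 2 3], max=3
Drop 2: J rot0 at col 2 lands with bottom-row=2; cleared 0 line(s) (total 0); column heights now [0 0 4 3 3 3], max=4
Drop 3: T rot2 at col 1 lands with bottom-row=4; cleared 0 line(s) (total 0); column heights now [0 6 6 6 3 3], max=6
Drop 4: L rot3 at col 3 lands with bottom-row=4; cleared 0 line(s) (total 0); column heights now [0 6 6 7 7 3], max=7
Drop 5: S rot2 at col 1 lands with bottom-row=6; cleared 0 line(s) (total 0); column heights now [0 7 8 8 7 3], max=8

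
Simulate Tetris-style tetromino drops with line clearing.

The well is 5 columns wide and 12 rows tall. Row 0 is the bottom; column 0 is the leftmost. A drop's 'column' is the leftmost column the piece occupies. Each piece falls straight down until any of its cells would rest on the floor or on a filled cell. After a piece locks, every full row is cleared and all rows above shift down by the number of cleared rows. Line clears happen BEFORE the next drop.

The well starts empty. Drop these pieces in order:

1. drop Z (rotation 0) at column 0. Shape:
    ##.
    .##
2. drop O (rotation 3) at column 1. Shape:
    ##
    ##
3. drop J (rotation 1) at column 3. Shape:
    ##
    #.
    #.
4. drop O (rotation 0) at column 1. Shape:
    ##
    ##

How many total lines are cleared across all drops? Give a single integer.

Answer: 0

Derivation:
Drop 1: Z rot0 at col 0 lands with bottom-row=0; cleared 0 line(s) (total 0); column heights now [2 2 1 0 0], max=2
Drop 2: O rot3 at col 1 lands with bottom-row=2; cleared 0 line(s) (total 0); column heights now [2 4 4 0 0], max=4
Drop 3: J rot1 at col 3 lands with bottom-row=0; cleared 0 line(s) (total 0); column heights now [2 4 4 3 3], max=4
Drop 4: O rot0 at col 1 lands with bottom-row=4; cleared 0 line(s) (total 0); column heights now [2 6 6 3 3], max=6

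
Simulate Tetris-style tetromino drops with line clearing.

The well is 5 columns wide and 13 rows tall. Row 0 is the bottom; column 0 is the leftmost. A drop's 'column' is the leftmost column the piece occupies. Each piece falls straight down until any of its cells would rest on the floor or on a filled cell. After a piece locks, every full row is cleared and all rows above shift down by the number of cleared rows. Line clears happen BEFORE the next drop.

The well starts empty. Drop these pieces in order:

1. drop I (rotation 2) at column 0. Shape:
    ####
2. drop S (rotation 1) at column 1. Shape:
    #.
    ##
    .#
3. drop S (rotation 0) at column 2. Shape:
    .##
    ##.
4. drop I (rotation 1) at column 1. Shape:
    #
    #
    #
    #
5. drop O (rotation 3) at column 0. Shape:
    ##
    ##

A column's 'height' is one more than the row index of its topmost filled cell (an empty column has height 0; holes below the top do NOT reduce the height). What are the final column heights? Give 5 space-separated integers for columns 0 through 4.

Drop 1: I rot2 at col 0 lands with bottom-row=0; cleared 0 line(s) (total 0); column heights now [1 1 1 1 0], max=1
Drop 2: S rot1 at col 1 lands with bottom-row=1; cleared 0 line(s) (total 0); column heights now [1 4 3 1 0], max=4
Drop 3: S rot0 at col 2 lands with bottom-row=3; cleared 0 line(s) (total 0); column heights now [1 4 4 5 5], max=5
Drop 4: I rot1 at col 1 lands with bottom-row=4; cleared 0 line(s) (total 0); column heights now [1 8 4 5 5], max=8
Drop 5: O rot3 at col 0 lands with bottom-row=8; cleared 0 line(s) (total 0); column heights now [10 10 4 5 5], max=10

Answer: 10 10 4 5 5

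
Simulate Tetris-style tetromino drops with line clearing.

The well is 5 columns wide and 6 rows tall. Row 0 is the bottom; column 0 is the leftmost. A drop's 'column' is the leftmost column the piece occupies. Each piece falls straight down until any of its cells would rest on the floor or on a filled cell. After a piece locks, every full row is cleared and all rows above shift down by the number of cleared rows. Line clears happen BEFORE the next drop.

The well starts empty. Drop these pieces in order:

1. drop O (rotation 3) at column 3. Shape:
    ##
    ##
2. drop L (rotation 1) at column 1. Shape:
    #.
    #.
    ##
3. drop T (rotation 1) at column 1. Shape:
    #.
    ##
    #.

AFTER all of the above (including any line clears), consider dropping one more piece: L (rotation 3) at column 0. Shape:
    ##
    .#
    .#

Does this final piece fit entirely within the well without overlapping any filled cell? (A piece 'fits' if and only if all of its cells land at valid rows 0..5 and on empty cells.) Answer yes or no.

Drop 1: O rot3 at col 3 lands with bottom-row=0; cleared 0 line(s) (total 0); column heights now [0 0 0 2 2], max=2
Drop 2: L rot1 at col 1 lands with bottom-row=0; cleared 0 line(s) (total 0); column heights now [0 3 1 2 2], max=3
Drop 3: T rot1 at col 1 lands with bottom-row=3; cleared 0 line(s) (total 0); column heights now [0 6 5 2 2], max=6
Test piece L rot3 at col 0 (width 2): heights before test = [0 6 5 2 2]; fits = False

Answer: no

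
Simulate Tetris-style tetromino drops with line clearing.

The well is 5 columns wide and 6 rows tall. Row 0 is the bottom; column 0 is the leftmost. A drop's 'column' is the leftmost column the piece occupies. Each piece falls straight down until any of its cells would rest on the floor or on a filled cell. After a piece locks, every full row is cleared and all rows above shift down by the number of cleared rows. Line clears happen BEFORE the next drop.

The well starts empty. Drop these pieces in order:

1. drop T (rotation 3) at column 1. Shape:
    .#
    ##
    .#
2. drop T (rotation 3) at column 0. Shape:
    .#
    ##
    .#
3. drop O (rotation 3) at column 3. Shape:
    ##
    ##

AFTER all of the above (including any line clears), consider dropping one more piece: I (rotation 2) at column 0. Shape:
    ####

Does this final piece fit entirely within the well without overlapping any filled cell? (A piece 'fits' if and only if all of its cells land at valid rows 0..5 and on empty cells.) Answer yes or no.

Drop 1: T rot3 at col 1 lands with bottom-row=0; cleared 0 line(s) (total 0); column heights now [0 2 3 0 0], max=3
Drop 2: T rot3 at col 0 lands with bottom-row=2; cleared 0 line(s) (total 0); column heights now [4 5 3 0 0], max=5
Drop 3: O rot3 at col 3 lands with bottom-row=0; cleared 0 line(s) (total 0); column heights now [4 5 3 2 2], max=5
Test piece I rot2 at col 0 (width 4): heights before test = [4 5 3 2 2]; fits = True

Answer: yes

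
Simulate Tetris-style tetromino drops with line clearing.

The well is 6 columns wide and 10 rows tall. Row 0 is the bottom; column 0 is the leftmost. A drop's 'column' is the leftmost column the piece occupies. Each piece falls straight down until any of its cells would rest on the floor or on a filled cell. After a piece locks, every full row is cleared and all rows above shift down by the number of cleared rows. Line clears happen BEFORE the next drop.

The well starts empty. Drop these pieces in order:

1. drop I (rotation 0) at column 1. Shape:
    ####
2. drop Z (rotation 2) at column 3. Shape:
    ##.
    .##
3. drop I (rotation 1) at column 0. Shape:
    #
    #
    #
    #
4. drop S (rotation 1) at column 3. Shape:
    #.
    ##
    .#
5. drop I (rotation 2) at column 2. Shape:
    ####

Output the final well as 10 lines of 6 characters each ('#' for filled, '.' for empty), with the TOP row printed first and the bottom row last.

Drop 1: I rot0 at col 1 lands with bottom-row=0; cleared 0 line(s) (total 0); column heights now [0 1 1 1 1 0], max=1
Drop 2: Z rot2 at col 3 lands with bottom-row=1; cleared 0 line(s) (total 0); column heights now [0 1 1 3 3 2], max=3
Drop 3: I rot1 at col 0 lands with bottom-row=0; cleared 0 line(s) (total 0); column heights now [4 1 1 3 3 2], max=4
Drop 4: S rot1 at col 3 lands with bottom-row=3; cleared 0 line(s) (total 0); column heights now [4 1 1 6 5 2], max=6
Drop 5: I rot2 at col 2 lands with bottom-row=6; cleared 0 line(s) (total 0); column heights now [4 1 7 7 7 7], max=7

Answer: ......
......
......
..####
...#..
...##.
#...#.
#..##.
#...##
#####.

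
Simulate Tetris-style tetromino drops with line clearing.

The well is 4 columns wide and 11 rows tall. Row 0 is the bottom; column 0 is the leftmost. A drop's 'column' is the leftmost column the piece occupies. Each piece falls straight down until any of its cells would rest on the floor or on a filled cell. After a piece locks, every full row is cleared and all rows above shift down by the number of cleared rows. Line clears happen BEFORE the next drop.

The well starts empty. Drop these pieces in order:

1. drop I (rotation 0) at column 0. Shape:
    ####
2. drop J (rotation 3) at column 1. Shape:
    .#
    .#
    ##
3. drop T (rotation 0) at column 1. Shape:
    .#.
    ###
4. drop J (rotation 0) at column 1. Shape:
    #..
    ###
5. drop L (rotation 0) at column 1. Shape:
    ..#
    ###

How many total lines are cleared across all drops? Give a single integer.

Drop 1: I rot0 at col 0 lands with bottom-row=0; cleared 1 line(s) (total 1); column heights now [0 0 0 0], max=0
Drop 2: J rot3 at col 1 lands with bottom-row=0; cleared 0 line(s) (total 1); column heights now [0 1 3 0], max=3
Drop 3: T rot0 at col 1 lands with bottom-row=3; cleared 0 line(s) (total 1); column heights now [0 4 5 4], max=5
Drop 4: J rot0 at col 1 lands with bottom-row=5; cleared 0 line(s) (total 1); column heights now [0 7 6 6], max=7
Drop 5: L rot0 at col 1 lands with bottom-row=7; cleared 0 line(s) (total 1); column heights now [0 8 8 9], max=9

Answer: 1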